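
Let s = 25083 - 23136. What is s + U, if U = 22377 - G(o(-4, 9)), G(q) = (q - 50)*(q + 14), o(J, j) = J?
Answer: 24864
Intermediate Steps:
s = 1947
G(q) = (-50 + q)*(14 + q)
U = 22917 (U = 22377 - (-700 + (-4)² - 36*(-4)) = 22377 - (-700 + 16 + 144) = 22377 - 1*(-540) = 22377 + 540 = 22917)
s + U = 1947 + 22917 = 24864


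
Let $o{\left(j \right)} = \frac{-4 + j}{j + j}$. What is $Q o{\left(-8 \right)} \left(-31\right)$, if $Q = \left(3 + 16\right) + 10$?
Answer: $- \frac{2697}{4} \approx -674.25$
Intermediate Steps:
$Q = 29$ ($Q = 19 + 10 = 29$)
$o{\left(j \right)} = \frac{-4 + j}{2 j}$
$Q o{\left(-8 \right)} \left(-31\right) = 29 \frac{-4 - 8}{2 \left(-8\right)} \left(-31\right) = 29 \cdot \frac{1}{2} \left(- \frac{1}{8}\right) \left(-12\right) \left(-31\right) = 29 \cdot \frac{3}{4} \left(-31\right) = \frac{87}{4} \left(-31\right) = - \frac{2697}{4}$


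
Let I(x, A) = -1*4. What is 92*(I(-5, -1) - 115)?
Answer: -10948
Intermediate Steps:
I(x, A) = -4
92*(I(-5, -1) - 115) = 92*(-4 - 115) = 92*(-119) = -10948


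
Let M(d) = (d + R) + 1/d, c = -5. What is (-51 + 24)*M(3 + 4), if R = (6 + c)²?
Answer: -1539/7 ≈ -219.86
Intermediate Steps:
R = 1 (R = (6 - 5)² = 1² = 1)
M(d) = 1 + d + 1/d (M(d) = (d + 1) + 1/d = (1 + d) + 1/d = 1 + d + 1/d)
(-51 + 24)*M(3 + 4) = (-51 + 24)*(1 + (3 + 4) + 1/(3 + 4)) = -27*(1 + 7 + 1/7) = -27*(1 + 7 + ⅐) = -27*57/7 = -1539/7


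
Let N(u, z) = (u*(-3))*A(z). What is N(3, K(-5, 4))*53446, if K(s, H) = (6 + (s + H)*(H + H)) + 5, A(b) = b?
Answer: -1443042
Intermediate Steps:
K(s, H) = 11 + 2*H*(H + s) (K(s, H) = (6 + (H + s)*(2*H)) + 5 = (6 + 2*H*(H + s)) + 5 = 11 + 2*H*(H + s))
N(u, z) = -3*u*z (N(u, z) = (u*(-3))*z = (-3*u)*z = -3*u*z)
N(3, K(-5, 4))*53446 = -3*3*(11 + 2*4² + 2*4*(-5))*53446 = -3*3*(11 + 2*16 - 40)*53446 = -3*3*(11 + 32 - 40)*53446 = -3*3*3*53446 = -27*53446 = -1443042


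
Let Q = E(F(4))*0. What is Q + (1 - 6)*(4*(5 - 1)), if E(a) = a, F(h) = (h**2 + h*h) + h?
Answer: -80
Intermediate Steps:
F(h) = h + 2*h**2 (F(h) = (h**2 + h**2) + h = 2*h**2 + h = h + 2*h**2)
Q = 0 (Q = (4*(1 + 2*4))*0 = (4*(1 + 8))*0 = (4*9)*0 = 36*0 = 0)
Q + (1 - 6)*(4*(5 - 1)) = 0 + (1 - 6)*(4*(5 - 1)) = 0 - 20*4 = 0 - 5*16 = 0 - 80 = -80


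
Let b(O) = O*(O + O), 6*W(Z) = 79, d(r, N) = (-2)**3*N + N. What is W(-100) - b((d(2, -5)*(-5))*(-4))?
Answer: -5879921/6 ≈ -9.7999e+5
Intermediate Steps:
d(r, N) = -7*N (d(r, N) = -8*N + N = -7*N)
W(Z) = 79/6 (W(Z) = (1/6)*79 = 79/6)
b(O) = 2*O**2 (b(O) = O*(2*O) = 2*O**2)
W(-100) - b((d(2, -5)*(-5))*(-4)) = 79/6 - 2*((-7*(-5)*(-5))*(-4))**2 = 79/6 - 2*((35*(-5))*(-4))**2 = 79/6 - 2*(-175*(-4))**2 = 79/6 - 2*700**2 = 79/6 - 2*490000 = 79/6 - 1*980000 = 79/6 - 980000 = -5879921/6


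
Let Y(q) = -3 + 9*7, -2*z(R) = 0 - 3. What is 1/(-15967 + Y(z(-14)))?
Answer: -1/15907 ≈ -6.2865e-5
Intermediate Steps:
z(R) = 3/2 (z(R) = -(0 - 3)/2 = -1/2*(-3) = 3/2)
Y(q) = 60 (Y(q) = -3 + 63 = 60)
1/(-15967 + Y(z(-14))) = 1/(-15967 + 60) = 1/(-15907) = -1/15907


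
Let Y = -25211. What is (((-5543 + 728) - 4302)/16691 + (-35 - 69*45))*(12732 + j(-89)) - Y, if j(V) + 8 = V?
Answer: -661891461394/16691 ≈ -3.9656e+7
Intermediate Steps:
j(V) = -8 + V
(((-5543 + 728) - 4302)/16691 + (-35 - 69*45))*(12732 + j(-89)) - Y = (((-5543 + 728) - 4302)/16691 + (-35 - 69*45))*(12732 + (-8 - 89)) - 1*(-25211) = ((-4815 - 4302)*(1/16691) + (-35 - 3105))*(12732 - 97) + 25211 = (-9117*1/16691 - 3140)*12635 + 25211 = (-9117/16691 - 3140)*12635 + 25211 = -52418857/16691*12635 + 25211 = -662312258195/16691 + 25211 = -661891461394/16691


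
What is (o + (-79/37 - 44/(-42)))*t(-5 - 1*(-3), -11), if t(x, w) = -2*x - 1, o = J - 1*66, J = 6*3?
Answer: -38141/259 ≈ -147.26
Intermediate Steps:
J = 18
o = -48 (o = 18 - 1*66 = 18 - 66 = -48)
t(x, w) = -1 - 2*x
(o + (-79/37 - 44/(-42)))*t(-5 - 1*(-3), -11) = (-48 + (-79/37 - 44/(-42)))*(-1 - 2*(-5 - 1*(-3))) = (-48 + (-79*1/37 - 44*(-1/42)))*(-1 - 2*(-5 + 3)) = (-48 + (-79/37 + 22/21))*(-1 - 2*(-2)) = (-48 - 845/777)*(-1 + 4) = -38141/777*3 = -38141/259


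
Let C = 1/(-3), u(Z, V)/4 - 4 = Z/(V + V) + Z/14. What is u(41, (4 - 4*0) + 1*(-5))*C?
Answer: 380/21 ≈ 18.095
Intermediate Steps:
u(Z, V) = 16 + 2*Z/7 + 2*Z/V (u(Z, V) = 16 + 4*(Z/(V + V) + Z/14) = 16 + 4*(Z/((2*V)) + Z*(1/14)) = 16 + 4*(Z*(1/(2*V)) + Z/14) = 16 + 4*(Z/(2*V) + Z/14) = 16 + 4*(Z/14 + Z/(2*V)) = 16 + (2*Z/7 + 2*Z/V) = 16 + 2*Z/7 + 2*Z/V)
C = -1/3 ≈ -0.33333
u(41, (4 - 4*0) + 1*(-5))*C = (16 + (2/7)*41 + 2*41/((4 - 4*0) + 1*(-5)))*(-1/3) = (16 + 82/7 + 2*41/((4 + 0) - 5))*(-1/3) = (16 + 82/7 + 2*41/(4 - 5))*(-1/3) = (16 + 82/7 + 2*41/(-1))*(-1/3) = (16 + 82/7 + 2*41*(-1))*(-1/3) = (16 + 82/7 - 82)*(-1/3) = -380/7*(-1/3) = 380/21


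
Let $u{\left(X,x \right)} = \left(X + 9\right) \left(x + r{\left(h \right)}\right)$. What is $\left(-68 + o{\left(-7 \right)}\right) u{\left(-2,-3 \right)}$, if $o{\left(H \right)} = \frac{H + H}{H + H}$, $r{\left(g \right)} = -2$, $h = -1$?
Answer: $2345$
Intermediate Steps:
$u{\left(X,x \right)} = \left(-2 + x\right) \left(9 + X\right)$ ($u{\left(X,x \right)} = \left(X + 9\right) \left(x - 2\right) = \left(9 + X\right) \left(-2 + x\right) = \left(-2 + x\right) \left(9 + X\right)$)
$o{\left(H \right)} = 1$ ($o{\left(H \right)} = \frac{2 H}{2 H} = 2 H \frac{1}{2 H} = 1$)
$\left(-68 + o{\left(-7 \right)}\right) u{\left(-2,-3 \right)} = \left(-68 + 1\right) \left(-18 - -4 + 9 \left(-3\right) - -6\right) = - 67 \left(-18 + 4 - 27 + 6\right) = \left(-67\right) \left(-35\right) = 2345$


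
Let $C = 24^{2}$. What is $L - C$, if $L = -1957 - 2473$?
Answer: $-5006$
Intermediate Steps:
$C = 576$
$L = -4430$
$L - C = -4430 - 576 = -5006$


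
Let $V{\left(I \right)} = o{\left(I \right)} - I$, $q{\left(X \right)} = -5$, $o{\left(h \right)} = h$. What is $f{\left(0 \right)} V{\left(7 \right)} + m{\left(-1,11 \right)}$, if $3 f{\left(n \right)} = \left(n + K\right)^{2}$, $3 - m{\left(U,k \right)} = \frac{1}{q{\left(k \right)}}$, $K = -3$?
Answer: $\frac{16}{5} \approx 3.2$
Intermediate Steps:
$m{\left(U,k \right)} = \frac{16}{5}$ ($m{\left(U,k \right)} = 3 - \frac{1}{-5} = 3 - - \frac{1}{5} = 3 + \frac{1}{5} = \frac{16}{5}$)
$f{\left(n \right)} = \frac{\left(-3 + n\right)^{2}}{3}$ ($f{\left(n \right)} = \frac{\left(n - 3\right)^{2}}{3} = \frac{\left(-3 + n\right)^{2}}{3}$)
$V{\left(I \right)} = 0$ ($V{\left(I \right)} = I - I = 0$)
$f{\left(0 \right)} V{\left(7 \right)} + m{\left(-1,11 \right)} = \frac{\left(-3 + 0\right)^{2}}{3} \cdot 0 + \frac{16}{5} = \frac{\left(-3\right)^{2}}{3} \cdot 0 + \frac{16}{5} = \frac{1}{3} \cdot 9 \cdot 0 + \frac{16}{5} = 3 \cdot 0 + \frac{16}{5} = 0 + \frac{16}{5} = \frac{16}{5}$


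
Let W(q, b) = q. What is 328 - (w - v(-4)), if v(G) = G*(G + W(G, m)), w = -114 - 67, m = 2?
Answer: 541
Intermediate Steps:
w = -181
v(G) = 2*G**2 (v(G) = G*(G + G) = G*(2*G) = 2*G**2)
328 - (w - v(-4)) = 328 - (-181 - 2*(-4)**2) = 328 - (-181 - 2*16) = 328 - (-181 - 1*32) = 328 - (-181 - 32) = 328 - 1*(-213) = 328 + 213 = 541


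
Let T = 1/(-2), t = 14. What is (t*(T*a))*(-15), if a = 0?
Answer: 0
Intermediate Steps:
T = -1/2 ≈ -0.50000
(t*(T*a))*(-15) = (14*(-1/2*0))*(-15) = (14*0)*(-15) = 0*(-15) = 0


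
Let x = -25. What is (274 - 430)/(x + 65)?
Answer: -39/10 ≈ -3.9000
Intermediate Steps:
(274 - 430)/(x + 65) = (274 - 430)/(-25 + 65) = -156/40 = -156*1/40 = -39/10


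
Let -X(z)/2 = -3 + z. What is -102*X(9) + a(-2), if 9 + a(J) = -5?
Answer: 1210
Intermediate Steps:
a(J) = -14 (a(J) = -9 - 5 = -14)
X(z) = 6 - 2*z (X(z) = -2*(-3 + z) = 6 - 2*z)
-102*X(9) + a(-2) = -102*(6 - 2*9) - 14 = -102*(6 - 18) - 14 = -102*(-12) - 14 = 1224 - 14 = 1210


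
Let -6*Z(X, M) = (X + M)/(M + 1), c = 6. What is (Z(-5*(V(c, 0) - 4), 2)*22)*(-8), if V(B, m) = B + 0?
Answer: -704/9 ≈ -78.222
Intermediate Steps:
V(B, m) = B
Z(X, M) = -(M + X)/(6*(1 + M)) (Z(X, M) = -(X + M)/(6*(M + 1)) = -(M + X)/(6*(1 + M)))
(Z(-5*(V(c, 0) - 4), 2)*22)*(-8) = (((-1*2 - (-5)*(6 - 4))/(6*(1 + 2)))*22)*(-8) = (((⅙)*(-2 - (-5)*2)/3)*22)*(-8) = (((⅙)*(⅓)*(-2 - 1*(-10)))*22)*(-8) = (((⅙)*(⅓)*(-2 + 10))*22)*(-8) = (((⅙)*(⅓)*8)*22)*(-8) = ((4/9)*22)*(-8) = (88/9)*(-8) = -704/9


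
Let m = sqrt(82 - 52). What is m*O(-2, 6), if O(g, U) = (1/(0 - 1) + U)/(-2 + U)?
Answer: 5*sqrt(30)/4 ≈ 6.8465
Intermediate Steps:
O(g, U) = (-1 + U)/(-2 + U) (O(g, U) = (1/(-1) + U)/(-2 + U) = (-1 + U)/(-2 + U))
m = sqrt(30) ≈ 5.4772
m*O(-2, 6) = sqrt(30)*((-1 + 6)/(-2 + 6)) = sqrt(30)*(5/4) = 5*sqrt(30)/4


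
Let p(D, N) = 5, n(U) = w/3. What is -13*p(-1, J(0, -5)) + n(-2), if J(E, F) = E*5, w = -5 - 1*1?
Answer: -67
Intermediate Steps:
w = -6 (w = -5 - 1 = -6)
n(U) = -2 (n(U) = -6/3 = -6*⅓ = -2)
J(E, F) = 5*E
-13*p(-1, J(0, -5)) + n(-2) = -13*5 - 2 = -65 - 2 = -67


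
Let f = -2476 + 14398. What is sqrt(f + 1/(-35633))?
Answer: 5*sqrt(605499631945)/35633 ≈ 109.19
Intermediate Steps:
f = 11922
sqrt(f + 1/(-35633)) = sqrt(11922 + 1/(-35633)) = sqrt(11922 - 1/35633) = sqrt(424816625/35633) = 5*sqrt(605499631945)/35633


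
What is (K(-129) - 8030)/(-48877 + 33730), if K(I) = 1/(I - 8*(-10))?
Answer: 14573/27489 ≈ 0.53014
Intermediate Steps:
K(I) = 1/(80 + I) (K(I) = 1/(I + 80) = 1/(80 + I))
(K(-129) - 8030)/(-48877 + 33730) = (1/(80 - 129) - 8030)/(-48877 + 33730) = (1/(-49) - 8030)/(-15147) = (-1/49 - 8030)*(-1/15147) = -393471/49*(-1/15147) = 14573/27489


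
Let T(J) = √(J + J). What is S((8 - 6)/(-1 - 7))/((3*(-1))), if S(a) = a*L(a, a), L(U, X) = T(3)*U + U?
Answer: -1/48 - √6/48 ≈ -0.071864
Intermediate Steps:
T(J) = √2*√J (T(J) = √(2*J) = √2*√J)
L(U, X) = U + U*√6 (L(U, X) = (√2*√3)*U + U = √6*U + U = U*√6 + U = U + U*√6)
S(a) = a²*(1 + √6) (S(a) = a*(a*(1 + √6)) = a²*(1 + √6))
S((8 - 6)/(-1 - 7))/((3*(-1))) = (((8 - 6)/(-1 - 7))²*(1 + √6))/((3*(-1))) = ((2/(-8))²*(1 + √6))/(-3) = ((2*(-⅛))²*(1 + √6))*(-⅓) = ((-¼)²*(1 + √6))*(-⅓) = ((1 + √6)/16)*(-⅓) = (1/16 + √6/16)*(-⅓) = -1/48 - √6/48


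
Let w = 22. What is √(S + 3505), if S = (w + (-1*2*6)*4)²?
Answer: √4181 ≈ 64.661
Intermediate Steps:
S = 676 (S = (22 + (-1*2*6)*4)² = (22 - 2*6*4)² = (22 - 12*4)² = (22 - 48)² = (-26)² = 676)
√(S + 3505) = √(676 + 3505) = √4181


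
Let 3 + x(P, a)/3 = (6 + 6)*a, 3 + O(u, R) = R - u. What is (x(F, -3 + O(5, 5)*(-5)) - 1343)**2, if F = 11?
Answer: 846400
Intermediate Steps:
O(u, R) = -3 + R - u (O(u, R) = -3 + (R - u) = -3 + R - u)
x(P, a) = -9 + 36*a (x(P, a) = -9 + 3*((6 + 6)*a) = -9 + 3*(12*a) = -9 + 36*a)
(x(F, -3 + O(5, 5)*(-5)) - 1343)**2 = ((-9 + 36*(-3 + (-3 + 5 - 1*5)*(-5))) - 1343)**2 = ((-9 + 36*(-3 + (-3 + 5 - 5)*(-5))) - 1343)**2 = ((-9 + 36*(-3 - 3*(-5))) - 1343)**2 = ((-9 + 36*(-3 + 15)) - 1343)**2 = ((-9 + 36*12) - 1343)**2 = ((-9 + 432) - 1343)**2 = (423 - 1343)**2 = (-920)**2 = 846400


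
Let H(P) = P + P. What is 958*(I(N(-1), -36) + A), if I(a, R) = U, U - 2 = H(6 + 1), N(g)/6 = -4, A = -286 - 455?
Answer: -694550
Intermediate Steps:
H(P) = 2*P
A = -741
N(g) = -24 (N(g) = 6*(-4) = -24)
U = 16 (U = 2 + 2*(6 + 1) = 2 + 2*7 = 2 + 14 = 16)
I(a, R) = 16
958*(I(N(-1), -36) + A) = 958*(16 - 741) = 958*(-725) = -694550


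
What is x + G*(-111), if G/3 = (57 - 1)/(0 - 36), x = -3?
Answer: 515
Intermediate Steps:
G = -14/3 (G = 3*((57 - 1)/(0 - 36)) = 3*(56/(-36)) = 3*(56*(-1/36)) = 3*(-14/9) = -14/3 ≈ -4.6667)
x + G*(-111) = -3 - 14/3*(-111) = -3 + 518 = 515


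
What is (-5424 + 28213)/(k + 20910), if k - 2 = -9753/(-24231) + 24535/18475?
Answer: 680126652335/624160143964 ≈ 1.0897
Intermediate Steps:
k = 111335314/29844515 (k = 2 + (-9753/(-24231) + 24535/18475) = 2 + (-9753*(-1/24231) + 24535*(1/18475)) = 2 + (3251/8077 + 4907/3695) = 2 + 51646284/29844515 = 111335314/29844515 ≈ 3.7305)
(-5424 + 28213)/(k + 20910) = (-5424 + 28213)/(111335314/29844515 + 20910) = 22789/(624160143964/29844515) = 22789*(29844515/624160143964) = 680126652335/624160143964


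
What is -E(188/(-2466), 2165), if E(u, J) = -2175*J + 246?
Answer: 4708629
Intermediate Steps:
E(u, J) = 246 - 2175*J
-E(188/(-2466), 2165) = -(246 - 2175*2165) = -(246 - 4708875) = -1*(-4708629) = 4708629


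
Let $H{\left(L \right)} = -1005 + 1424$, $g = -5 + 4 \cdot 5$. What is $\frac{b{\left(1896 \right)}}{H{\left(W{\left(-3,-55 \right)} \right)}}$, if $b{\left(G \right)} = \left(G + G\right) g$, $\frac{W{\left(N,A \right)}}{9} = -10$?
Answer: $\frac{56880}{419} \approx 135.75$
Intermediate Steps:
$W{\left(N,A \right)} = -90$ ($W{\left(N,A \right)} = 9 \left(-10\right) = -90$)
$g = 15$ ($g = -5 + 20 = 15$)
$H{\left(L \right)} = 419$
$b{\left(G \right)} = 30 G$ ($b{\left(G \right)} = \left(G + G\right) 15 = 2 G 15 = 30 G$)
$\frac{b{\left(1896 \right)}}{H{\left(W{\left(-3,-55 \right)} \right)}} = \frac{30 \cdot 1896}{419} = 56880 \cdot \frac{1}{419} = \frac{56880}{419}$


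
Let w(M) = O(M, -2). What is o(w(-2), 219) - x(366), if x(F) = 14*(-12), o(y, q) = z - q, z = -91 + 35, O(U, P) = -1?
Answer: -107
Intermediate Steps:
w(M) = -1
z = -56
o(y, q) = -56 - q
x(F) = -168
o(w(-2), 219) - x(366) = (-56 - 1*219) - 1*(-168) = (-56 - 219) + 168 = -275 + 168 = -107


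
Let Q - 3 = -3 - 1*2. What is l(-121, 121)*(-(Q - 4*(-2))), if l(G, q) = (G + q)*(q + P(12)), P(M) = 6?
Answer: 0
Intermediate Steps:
Q = -2 (Q = 3 + (-3 - 1*2) = 3 + (-3 - 2) = 3 - 5 = -2)
l(G, q) = (6 + q)*(G + q) (l(G, q) = (G + q)*(q + 6) = (G + q)*(6 + q) = (6 + q)*(G + q))
l(-121, 121)*(-(Q - 4*(-2))) = (121**2 + 6*(-121) + 6*121 - 121*121)*(-(-2 - 4*(-2))) = (14641 - 726 + 726 - 14641)*(-(-2 + 8)) = 0*(-1*6) = 0*(-6) = 0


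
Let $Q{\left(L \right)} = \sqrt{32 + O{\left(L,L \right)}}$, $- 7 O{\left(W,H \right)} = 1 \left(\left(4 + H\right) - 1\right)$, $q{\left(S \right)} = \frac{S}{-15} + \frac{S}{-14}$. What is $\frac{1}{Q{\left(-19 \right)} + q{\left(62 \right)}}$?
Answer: $- \frac{94395}{430201} - \frac{6300 \sqrt{105}}{430201} \approx -0.36948$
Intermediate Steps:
$q{\left(S \right)} = - \frac{29 S}{210}$ ($q{\left(S \right)} = S \left(- \frac{1}{15}\right) + S \left(- \frac{1}{14}\right) = - \frac{S}{15} - \frac{S}{14} = - \frac{29 S}{210}$)
$O{\left(W,H \right)} = - \frac{3}{7} - \frac{H}{7}$ ($O{\left(W,H \right)} = - \frac{1 \left(\left(4 + H\right) - 1\right)}{7} = - \frac{1 \left(3 + H\right)}{7} = - \frac{3 + H}{7} = - \frac{3}{7} - \frac{H}{7}$)
$Q{\left(L \right)} = \sqrt{\frac{221}{7} - \frac{L}{7}}$ ($Q{\left(L \right)} = \sqrt{32 - \left(\frac{3}{7} + \frac{L}{7}\right)} = \sqrt{\frac{221}{7} - \frac{L}{7}}$)
$\frac{1}{Q{\left(-19 \right)} + q{\left(62 \right)}} = \frac{1}{\frac{\sqrt{1547 - -133}}{7} - \frac{899}{105}} = \frac{1}{\frac{\sqrt{1547 + 133}}{7} - \frac{899}{105}} = \frac{1}{\frac{\sqrt{1680}}{7} - \frac{899}{105}} = \frac{1}{\frac{4 \sqrt{105}}{7} - \frac{899}{105}} = \frac{1}{- \frac{899}{105} + \frac{4 \sqrt{105}}{7}}$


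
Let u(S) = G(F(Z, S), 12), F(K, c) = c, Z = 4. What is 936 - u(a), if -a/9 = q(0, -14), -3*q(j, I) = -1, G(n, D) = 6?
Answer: 930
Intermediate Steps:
q(j, I) = 1/3 (q(j, I) = -1/3*(-1) = 1/3)
a = -3 (a = -9*1/3 = -3)
u(S) = 6
936 - u(a) = 936 - 1*6 = 936 - 6 = 930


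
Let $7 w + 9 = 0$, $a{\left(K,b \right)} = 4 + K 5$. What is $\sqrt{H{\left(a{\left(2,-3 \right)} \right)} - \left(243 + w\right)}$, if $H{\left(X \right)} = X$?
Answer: $\frac{i \sqrt{11158}}{7} \approx 15.09 i$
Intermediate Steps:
$a{\left(K,b \right)} = 4 + 5 K$
$w = - \frac{9}{7}$ ($w = - \frac{9}{7} + \frac{1}{7} \cdot 0 = - \frac{9}{7} + 0 = - \frac{9}{7} \approx -1.2857$)
$\sqrt{H{\left(a{\left(2,-3 \right)} \right)} - \left(243 + w\right)} = \sqrt{\left(4 + 5 \cdot 2\right) - \frac{1692}{7}} = \sqrt{\left(4 + 10\right) + \left(-243 + \frac{9}{7}\right)} = \sqrt{14 - \frac{1692}{7}} = \sqrt{- \frac{1594}{7}} = \frac{i \sqrt{11158}}{7}$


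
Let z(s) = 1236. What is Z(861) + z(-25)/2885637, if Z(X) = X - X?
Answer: 412/961879 ≈ 0.00042833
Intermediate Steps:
Z(X) = 0
Z(861) + z(-25)/2885637 = 0 + 1236/2885637 = 0 + 1236*(1/2885637) = 0 + 412/961879 = 412/961879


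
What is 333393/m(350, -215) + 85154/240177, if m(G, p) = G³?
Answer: 533007297223/1471084125000 ≈ 0.36232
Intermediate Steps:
333393/m(350, -215) + 85154/240177 = 333393/(350³) + 85154/240177 = 333393/42875000 + 85154*(1/240177) = 333393*(1/42875000) + 85154/240177 = 333393/42875000 + 85154/240177 = 533007297223/1471084125000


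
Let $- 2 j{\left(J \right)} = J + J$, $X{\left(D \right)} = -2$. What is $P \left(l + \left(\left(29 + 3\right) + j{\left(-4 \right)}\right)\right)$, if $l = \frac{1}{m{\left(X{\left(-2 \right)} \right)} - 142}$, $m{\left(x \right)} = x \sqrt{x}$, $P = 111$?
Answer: $\frac{13431925}{3362} + \frac{37 i \sqrt{2}}{3362} \approx 3995.2 + 0.015564 i$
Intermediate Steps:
$j{\left(J \right)} = - J$ ($j{\left(J \right)} = - \frac{J + J}{2} = - \frac{2 J}{2} = - J$)
$m{\left(x \right)} = x^{\frac{3}{2}}$
$l = \frac{1}{-142 - 2 i \sqrt{2}}$ ($l = \frac{1}{\left(-2\right)^{\frac{3}{2}} - 142} = \frac{1}{- 2 i \sqrt{2} - 142} = \frac{1}{-142 - 2 i \sqrt{2}} \approx -0.0070395 + 0.00014022 i$)
$P \left(l + \left(\left(29 + 3\right) + j{\left(-4 \right)}\right)\right) = 111 \left(\frac{i}{2 \left(\sqrt{2} - 71 i\right)} + \left(\left(29 + 3\right) - -4\right)\right) = 111 \left(\frac{i}{2 \left(\sqrt{2} - 71 i\right)} + \left(32 + 4\right)\right) = 111 \left(\frac{i}{2 \left(\sqrt{2} - 71 i\right)} + 36\right) = 111 \left(36 + \frac{i}{2 \left(\sqrt{2} - 71 i\right)}\right) = 3996 + \frac{111 i}{2 \left(\sqrt{2} - 71 i\right)}$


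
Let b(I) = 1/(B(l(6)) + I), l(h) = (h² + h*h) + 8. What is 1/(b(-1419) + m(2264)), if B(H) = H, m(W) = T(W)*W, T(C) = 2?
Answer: 1339/6062991 ≈ 0.00022085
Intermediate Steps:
l(h) = 8 + 2*h² (l(h) = (h² + h²) + 8 = 2*h² + 8 = 8 + 2*h²)
m(W) = 2*W
b(I) = 1/(80 + I) (b(I) = 1/((8 + 2*6²) + I) = 1/((8 + 2*36) + I) = 1/((8 + 72) + I) = 1/(80 + I))
1/(b(-1419) + m(2264)) = 1/(1/(80 - 1419) + 2*2264) = 1/(1/(-1339) + 4528) = 1/(-1/1339 + 4528) = 1/(6062991/1339) = 1339/6062991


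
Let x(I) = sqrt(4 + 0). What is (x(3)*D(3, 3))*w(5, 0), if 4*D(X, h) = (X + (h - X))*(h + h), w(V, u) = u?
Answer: 0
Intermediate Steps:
x(I) = 2 (x(I) = sqrt(4) = 2)
D(X, h) = h**2/2 (D(X, h) = ((X + (h - X))*(h + h))/4 = (h*(2*h))/4 = (2*h**2)/4 = h**2/2)
(x(3)*D(3, 3))*w(5, 0) = (2*((1/2)*3**2))*0 = (2*((1/2)*9))*0 = (2*(9/2))*0 = 9*0 = 0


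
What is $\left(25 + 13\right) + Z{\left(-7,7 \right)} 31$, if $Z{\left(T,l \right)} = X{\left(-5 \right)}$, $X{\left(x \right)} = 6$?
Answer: $224$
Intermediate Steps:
$Z{\left(T,l \right)} = 6$
$\left(25 + 13\right) + Z{\left(-7,7 \right)} 31 = \left(25 + 13\right) + 6 \cdot 31 = 38 + 186 = 224$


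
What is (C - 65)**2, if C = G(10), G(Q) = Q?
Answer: 3025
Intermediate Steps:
C = 10
(C - 65)**2 = (10 - 65)**2 = (-55)**2 = 3025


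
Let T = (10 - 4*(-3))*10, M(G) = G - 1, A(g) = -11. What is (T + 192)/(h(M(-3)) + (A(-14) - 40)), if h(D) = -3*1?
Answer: -206/27 ≈ -7.6296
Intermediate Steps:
M(G) = -1 + G
T = 220 (T = (10 + 12)*10 = 22*10 = 220)
h(D) = -3
(T + 192)/(h(M(-3)) + (A(-14) - 40)) = (220 + 192)/(-3 + (-11 - 40)) = 412/(-3 - 51) = 412/(-54) = 412*(-1/54) = -206/27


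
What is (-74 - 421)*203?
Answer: -100485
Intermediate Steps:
(-74 - 421)*203 = -495*203 = -100485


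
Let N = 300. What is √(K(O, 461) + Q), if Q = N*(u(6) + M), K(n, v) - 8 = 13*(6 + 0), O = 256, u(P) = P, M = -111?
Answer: I*√31414 ≈ 177.24*I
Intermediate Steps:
K(n, v) = 86 (K(n, v) = 8 + 13*(6 + 0) = 8 + 13*6 = 8 + 78 = 86)
Q = -31500 (Q = 300*(6 - 111) = 300*(-105) = -31500)
√(K(O, 461) + Q) = √(86 - 31500) = √(-31414) = I*√31414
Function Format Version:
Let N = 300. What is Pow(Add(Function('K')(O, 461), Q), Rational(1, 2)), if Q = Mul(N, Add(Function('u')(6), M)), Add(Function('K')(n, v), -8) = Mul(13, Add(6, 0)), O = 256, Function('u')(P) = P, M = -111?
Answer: Mul(I, Pow(31414, Rational(1, 2))) ≈ Mul(177.24, I)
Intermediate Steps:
Function('K')(n, v) = 86 (Function('K')(n, v) = Add(8, Mul(13, Add(6, 0))) = Add(8, Mul(13, 6)) = Add(8, 78) = 86)
Q = -31500 (Q = Mul(300, Add(6, -111)) = Mul(300, -105) = -31500)
Pow(Add(Function('K')(O, 461), Q), Rational(1, 2)) = Pow(Add(86, -31500), Rational(1, 2)) = Pow(-31414, Rational(1, 2)) = Mul(I, Pow(31414, Rational(1, 2)))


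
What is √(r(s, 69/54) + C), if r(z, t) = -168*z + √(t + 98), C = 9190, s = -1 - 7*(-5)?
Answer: √(125208 + 6*√3574)/6 ≈ 59.059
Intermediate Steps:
s = 34 (s = -1 + 35 = 34)
r(z, t) = √(98 + t) - 168*z (r(z, t) = -168*z + √(98 + t) = √(98 + t) - 168*z)
√(r(s, 69/54) + C) = √((√(98 + 69/54) - 168*34) + 9190) = √((√(98 + 69*(1/54)) - 5712) + 9190) = √((√(98 + 23/18) - 5712) + 9190) = √((√(1787/18) - 5712) + 9190) = √((√3574/6 - 5712) + 9190) = √((-5712 + √3574/6) + 9190) = √(3478 + √3574/6)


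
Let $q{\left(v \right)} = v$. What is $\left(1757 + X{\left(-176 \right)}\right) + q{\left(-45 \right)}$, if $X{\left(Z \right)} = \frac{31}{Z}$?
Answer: $\frac{301281}{176} \approx 1711.8$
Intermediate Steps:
$\left(1757 + X{\left(-176 \right)}\right) + q{\left(-45 \right)} = \left(1757 + \frac{31}{-176}\right) - 45 = \left(1757 + 31 \left(- \frac{1}{176}\right)\right) - 45 = \left(1757 - \frac{31}{176}\right) - 45 = \frac{309201}{176} - 45 = \frac{301281}{176}$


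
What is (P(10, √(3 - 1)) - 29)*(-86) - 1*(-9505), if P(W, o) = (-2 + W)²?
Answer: 6495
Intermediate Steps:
(P(10, √(3 - 1)) - 29)*(-86) - 1*(-9505) = ((-2 + 10)² - 29)*(-86) - 1*(-9505) = (8² - 29)*(-86) + 9505 = (64 - 29)*(-86) + 9505 = 35*(-86) + 9505 = -3010 + 9505 = 6495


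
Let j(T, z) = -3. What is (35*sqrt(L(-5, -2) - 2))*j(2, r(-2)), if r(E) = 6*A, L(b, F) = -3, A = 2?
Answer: -105*I*sqrt(5) ≈ -234.79*I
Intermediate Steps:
r(E) = 12 (r(E) = 6*2 = 12)
(35*sqrt(L(-5, -2) - 2))*j(2, r(-2)) = (35*sqrt(-3 - 2))*(-3) = (35*sqrt(-5))*(-3) = (35*(I*sqrt(5)))*(-3) = (35*I*sqrt(5))*(-3) = -105*I*sqrt(5)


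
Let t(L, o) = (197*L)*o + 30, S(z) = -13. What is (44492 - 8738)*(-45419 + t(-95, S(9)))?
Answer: 7075931124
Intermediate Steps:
t(L, o) = 30 + 197*L*o (t(L, o) = 197*L*o + 30 = 30 + 197*L*o)
(44492 - 8738)*(-45419 + t(-95, S(9))) = (44492 - 8738)*(-45419 + (30 + 197*(-95)*(-13))) = 35754*(-45419 + (30 + 243295)) = 35754*(-45419 + 243325) = 35754*197906 = 7075931124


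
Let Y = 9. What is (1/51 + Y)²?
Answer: 211600/2601 ≈ 81.353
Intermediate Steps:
(1/51 + Y)² = (1/51 + 9)² = (460/51)² = 211600/2601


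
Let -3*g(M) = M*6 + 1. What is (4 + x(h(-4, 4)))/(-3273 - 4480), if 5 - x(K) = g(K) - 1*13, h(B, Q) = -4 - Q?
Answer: -19/23259 ≈ -0.00081689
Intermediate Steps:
g(M) = -⅓ - 2*M (g(M) = -(M*6 + 1)/3 = -(6*M + 1)/3 = -(1 + 6*M)/3 = -⅓ - 2*M)
x(K) = 55/3 + 2*K (x(K) = 5 - ((-⅓ - 2*K) - 1*13) = 5 - ((-⅓ - 2*K) - 13) = 5 - (-40/3 - 2*K) = 5 + (40/3 + 2*K) = 55/3 + 2*K)
(4 + x(h(-4, 4)))/(-3273 - 4480) = (4 + (55/3 + 2*(-4 - 1*4)))/(-3273 - 4480) = (4 + (55/3 + 2*(-4 - 4)))/(-7753) = (4 + (55/3 + 2*(-8)))*(-1/7753) = (4 + (55/3 - 16))*(-1/7753) = (4 + 7/3)*(-1/7753) = (19/3)*(-1/7753) = -19/23259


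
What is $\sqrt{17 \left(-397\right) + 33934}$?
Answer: $\sqrt{27185} \approx 164.88$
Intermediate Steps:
$\sqrt{17 \left(-397\right) + 33934} = \sqrt{-6749 + 33934} = \sqrt{27185}$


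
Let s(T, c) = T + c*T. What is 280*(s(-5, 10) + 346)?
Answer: 81480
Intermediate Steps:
s(T, c) = T + T*c
280*(s(-5, 10) + 346) = 280*(-5*(1 + 10) + 346) = 280*(-5*11 + 346) = 280*(-55 + 346) = 280*291 = 81480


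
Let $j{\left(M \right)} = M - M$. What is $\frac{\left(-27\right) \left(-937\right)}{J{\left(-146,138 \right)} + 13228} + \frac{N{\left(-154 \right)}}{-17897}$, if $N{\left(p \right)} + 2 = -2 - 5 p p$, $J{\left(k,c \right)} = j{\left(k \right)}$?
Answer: $\frac{2021405355}{236741516} \approx 8.5385$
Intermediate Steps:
$j{\left(M \right)} = 0$
$J{\left(k,c \right)} = 0$
$N{\left(p \right)} = -4 - 5 p^{2}$ ($N{\left(p \right)} = -2 - \left(2 + 5 p p\right) = -2 - \left(2 + 5 p^{2}\right) = -4 - 5 p^{2}$)
$\frac{\left(-27\right) \left(-937\right)}{J{\left(-146,138 \right)} + 13228} + \frac{N{\left(-154 \right)}}{-17897} = \frac{\left(-27\right) \left(-937\right)}{0 + 13228} + \frac{-4 - 5 \left(-154\right)^{2}}{-17897} = \frac{25299}{13228} + \left(-4 - 118580\right) \left(- \frac{1}{17897}\right) = 25299 \cdot \frac{1}{13228} + \left(-4 - 118580\right) \left(- \frac{1}{17897}\right) = \frac{25299}{13228} - - \frac{118584}{17897} = \frac{25299}{13228} + \frac{118584}{17897} = \frac{2021405355}{236741516}$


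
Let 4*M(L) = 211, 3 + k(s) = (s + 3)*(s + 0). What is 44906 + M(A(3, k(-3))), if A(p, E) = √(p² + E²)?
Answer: 179835/4 ≈ 44959.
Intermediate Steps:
k(s) = -3 + s*(3 + s) (k(s) = -3 + (s + 3)*(s + 0) = -3 + (3 + s)*s = -3 + s*(3 + s))
A(p, E) = √(E² + p²)
M(L) = 211/4 (M(L) = (¼)*211 = 211/4)
44906 + M(A(3, k(-3))) = 44906 + 211/4 = 179835/4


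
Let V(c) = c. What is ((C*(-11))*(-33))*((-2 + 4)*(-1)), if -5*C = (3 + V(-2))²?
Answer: 726/5 ≈ 145.20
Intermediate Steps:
C = -⅕ (C = -(3 - 2)²/5 = -⅕*1² = -⅕*1 = -⅕ ≈ -0.20000)
((C*(-11))*(-33))*((-2 + 4)*(-1)) = (-⅕*(-11)*(-33))*((-2 + 4)*(-1)) = ((11/5)*(-33))*(2*(-1)) = -363/5*(-2) = 726/5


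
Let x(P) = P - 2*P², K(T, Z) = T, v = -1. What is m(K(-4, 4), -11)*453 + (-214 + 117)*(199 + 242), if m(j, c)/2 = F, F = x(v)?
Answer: -45495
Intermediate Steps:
F = -3 (F = -(1 - 2*(-1)) = -(1 + 2) = -1*3 = -3)
m(j, c) = -6 (m(j, c) = 2*(-3) = -6)
m(K(-4, 4), -11)*453 + (-214 + 117)*(199 + 242) = -6*453 + (-214 + 117)*(199 + 242) = -2718 - 97*441 = -2718 - 42777 = -45495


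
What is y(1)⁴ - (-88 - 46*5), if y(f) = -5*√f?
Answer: 943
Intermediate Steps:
y(1)⁴ - (-88 - 46*5) = (-5*√1)⁴ - (-88 - 46*5) = (-5*1)⁴ - (-88 - 230) = (-5)⁴ - 1*(-318) = 625 + 318 = 943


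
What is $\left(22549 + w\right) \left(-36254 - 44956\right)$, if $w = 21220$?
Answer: $-3554480490$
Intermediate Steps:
$\left(22549 + w\right) \left(-36254 - 44956\right) = \left(22549 + 21220\right) \left(-36254 - 44956\right) = 43769 \left(-81210\right) = -3554480490$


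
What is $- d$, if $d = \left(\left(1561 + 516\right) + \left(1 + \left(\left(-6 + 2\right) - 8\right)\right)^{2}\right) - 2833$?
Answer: $635$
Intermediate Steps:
$d = -635$ ($d = \left(2077 + \left(1 - 12\right)^{2}\right) - 2833 = \left(2077 + \left(-11\right)^{2}\right) - 2833 = \left(2077 + 121\right) - 2833 = 2198 - 2833 = -635$)
$- d = \left(-1\right) \left(-635\right) = 635$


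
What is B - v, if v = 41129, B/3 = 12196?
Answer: -4541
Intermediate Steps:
B = 36588 (B = 3*12196 = 36588)
B - v = 36588 - 1*41129 = 36588 - 41129 = -4541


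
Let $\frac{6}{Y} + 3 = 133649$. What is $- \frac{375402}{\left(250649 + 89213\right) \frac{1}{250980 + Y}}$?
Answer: $- \frac{165683045808297}{597647327} \approx -2.7723 \cdot 10^{5}$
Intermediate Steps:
$Y = \frac{3}{66823}$ ($Y = \frac{6}{-3 + 133649} = \frac{6}{133646} = 6 \cdot \frac{1}{133646} = \frac{3}{66823} \approx 4.4895 \cdot 10^{-5}$)
$- \frac{375402}{\left(250649 + 89213\right) \frac{1}{250980 + Y}} = - \frac{375402}{\left(250649 + 89213\right) \frac{1}{250980 + \frac{3}{66823}}} = - \frac{375402}{339862 \frac{1}{\frac{16771236543}{66823}}} = - \frac{375402}{339862 \cdot \frac{66823}{16771236543}} = - \frac{375402}{\frac{22710598426}{16771236543}} = \left(-375402\right) \frac{16771236543}{22710598426} = - \frac{165683045808297}{597647327}$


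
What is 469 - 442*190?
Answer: -83511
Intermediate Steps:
469 - 442*190 = 469 - 83980 = -83511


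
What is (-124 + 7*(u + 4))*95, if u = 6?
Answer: -5130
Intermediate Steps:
(-124 + 7*(u + 4))*95 = (-124 + 7*(6 + 4))*95 = (-124 + 7*10)*95 = (-124 + 70)*95 = -54*95 = -5130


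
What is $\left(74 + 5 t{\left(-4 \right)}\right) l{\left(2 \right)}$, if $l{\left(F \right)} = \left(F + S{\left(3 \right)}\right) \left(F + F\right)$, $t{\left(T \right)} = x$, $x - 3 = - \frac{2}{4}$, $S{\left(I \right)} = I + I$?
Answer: $2768$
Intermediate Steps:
$S{\left(I \right)} = 2 I$
$x = \frac{5}{2}$ ($x = 3 - \frac{2}{4} = 3 - \frac{1}{2} = \frac{5}{2} \approx 2.5$)
$t{\left(T \right)} = \frac{5}{2}$
$l{\left(F \right)} = 2 F \left(6 + F\right)$ ($l{\left(F \right)} = \left(F + 2 \cdot 3\right) \left(F + F\right) = \left(F + 6\right) 2 F = \left(6 + F\right) 2 F = 2 F \left(6 + F\right)$)
$\left(74 + 5 t{\left(-4 \right)}\right) l{\left(2 \right)} = \left(74 + 5 \cdot \frac{5}{2}\right) 2 \cdot 2 \left(6 + 2\right) = \left(74 + \frac{25}{2}\right) 2 \cdot 2 \cdot 8 = \frac{173}{2} \cdot 32 = 2768$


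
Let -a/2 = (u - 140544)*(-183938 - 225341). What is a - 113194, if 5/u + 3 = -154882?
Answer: -3563703390783400/30977 ≈ -1.1504e+11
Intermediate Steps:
u = -1/30977 (u = 5/(-3 - 154882) = 5/(-154885) = 5*(-1/154885) = -1/30977 ≈ -3.2282e-5)
a = -3563699884372862/30977 (a = -2*(-1/30977 - 140544)*(-183938 - 225341) = -(-8707262978)*(-409279)/30977 = -2*1781849942186431/30977 = -3563699884372862/30977 ≈ -1.1504e+11)
a - 113194 = -3563699884372862/30977 - 113194 = -3563703390783400/30977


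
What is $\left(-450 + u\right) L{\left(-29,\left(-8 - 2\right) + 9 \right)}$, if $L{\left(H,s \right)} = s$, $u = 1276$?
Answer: $-826$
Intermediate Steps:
$\left(-450 + u\right) L{\left(-29,\left(-8 - 2\right) + 9 \right)} = \left(-450 + 1276\right) \left(\left(-8 - 2\right) + 9\right) = 826 \left(-10 + 9\right) = 826 \left(-1\right) = -826$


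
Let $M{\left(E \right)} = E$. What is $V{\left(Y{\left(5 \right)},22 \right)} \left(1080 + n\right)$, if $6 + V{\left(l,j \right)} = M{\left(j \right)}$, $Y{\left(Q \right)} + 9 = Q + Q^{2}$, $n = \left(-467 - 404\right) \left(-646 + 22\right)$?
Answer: $8713344$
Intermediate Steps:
$n = 543504$ ($n = \left(-871\right) \left(-624\right) = 543504$)
$Y{\left(Q \right)} = -9 + Q + Q^{2}$ ($Y{\left(Q \right)} = -9 + \left(Q + Q^{2}\right) = -9 + Q + Q^{2}$)
$V{\left(l,j \right)} = -6 + j$
$V{\left(Y{\left(5 \right)},22 \right)} \left(1080 + n\right) = \left(-6 + 22\right) \left(1080 + 543504\right) = 16 \cdot 544584 = 8713344$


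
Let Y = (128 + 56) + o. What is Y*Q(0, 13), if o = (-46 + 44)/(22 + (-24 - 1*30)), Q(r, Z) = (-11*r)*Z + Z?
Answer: 38285/16 ≈ 2392.8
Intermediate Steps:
Q(r, Z) = Z - 11*Z*r (Q(r, Z) = -11*Z*r + Z = Z - 11*Z*r)
o = 1/16 (o = -2/(22 + (-24 - 30)) = -2/(22 - 54) = -2/(-32) = -2*(-1/32) = 1/16 ≈ 0.062500)
Y = 2945/16 (Y = (128 + 56) + 1/16 = 184 + 1/16 = 2945/16 ≈ 184.06)
Y*Q(0, 13) = 2945*(13*(1 - 11*0))/16 = 2945*(13*(1 + 0))/16 = 2945*(13*1)/16 = (2945/16)*13 = 38285/16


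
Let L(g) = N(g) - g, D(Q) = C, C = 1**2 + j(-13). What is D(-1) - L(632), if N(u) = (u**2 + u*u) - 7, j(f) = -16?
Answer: -798224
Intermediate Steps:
C = -15 (C = 1**2 - 16 = 1 - 16 = -15)
D(Q) = -15
N(u) = -7 + 2*u**2 (N(u) = (u**2 + u**2) - 7 = 2*u**2 - 7 = -7 + 2*u**2)
L(g) = -7 - g + 2*g**2 (L(g) = (-7 + 2*g**2) - g = -7 - g + 2*g**2)
D(-1) - L(632) = -15 - (-7 - 1*632 + 2*632**2) = -15 - (-7 - 632 + 2*399424) = -15 - (-7 - 632 + 798848) = -15 - 1*798209 = -15 - 798209 = -798224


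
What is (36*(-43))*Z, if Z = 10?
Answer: -15480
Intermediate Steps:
(36*(-43))*Z = (36*(-43))*10 = -1548*10 = -15480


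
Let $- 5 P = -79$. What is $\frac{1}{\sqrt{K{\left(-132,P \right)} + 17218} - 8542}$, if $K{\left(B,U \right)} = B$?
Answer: $- \frac{4271}{36474339} - \frac{\sqrt{17086}}{72948678} \approx -0.00011889$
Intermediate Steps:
$P = \frac{79}{5}$ ($P = \left(- \frac{1}{5}\right) \left(-79\right) = \frac{79}{5} \approx 15.8$)
$\frac{1}{\sqrt{K{\left(-132,P \right)} + 17218} - 8542} = \frac{1}{\sqrt{-132 + 17218} - 8542} = \frac{1}{\sqrt{17086} - 8542} = \frac{1}{-8542 + \sqrt{17086}}$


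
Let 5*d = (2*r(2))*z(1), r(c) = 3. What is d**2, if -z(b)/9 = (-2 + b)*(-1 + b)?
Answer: 0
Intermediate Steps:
z(b) = -9*(-1 + b)*(-2 + b) (z(b) = -9*(-2 + b)*(-1 + b) = -9*(-1 + b)*(-2 + b))
d = 0 (d = ((2*3)*(-18 - 9*1**2 + 27*1))/5 = (6*(-18 - 9*1 + 27))/5 = (6*(-18 - 9 + 27))/5 = (6*0)/5 = (1/5)*0 = 0)
d**2 = 0**2 = 0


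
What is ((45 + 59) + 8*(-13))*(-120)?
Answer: 0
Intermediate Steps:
((45 + 59) + 8*(-13))*(-120) = (104 - 104)*(-120) = 0*(-120) = 0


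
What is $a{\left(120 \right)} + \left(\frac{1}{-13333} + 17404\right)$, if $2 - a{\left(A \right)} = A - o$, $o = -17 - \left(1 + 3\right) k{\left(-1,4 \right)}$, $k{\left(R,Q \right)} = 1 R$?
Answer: $\frac{230300908}{13333} \approx 17273.0$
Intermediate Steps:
$k{\left(R,Q \right)} = R$
$o = -13$ ($o = -17 - \left(1 + 3\right) \left(-1\right) = -17 - 4 \left(-1\right) = -17 - -4 = -17 + 4 = -13$)
$a{\left(A \right)} = -11 - A$ ($a{\left(A \right)} = 2 - \left(A - -13\right) = 2 - \left(A + 13\right) = 2 - \left(13 + A\right) = -11 - A$)
$a{\left(120 \right)} + \left(\frac{1}{-13333} + 17404\right) = \left(-11 - 120\right) + \left(\frac{1}{-13333} + 17404\right) = \left(-11 - 120\right) + \left(- \frac{1}{13333} + 17404\right) = -131 + \frac{232047531}{13333} = \frac{230300908}{13333}$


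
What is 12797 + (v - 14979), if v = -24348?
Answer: -26530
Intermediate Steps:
12797 + (v - 14979) = 12797 + (-24348 - 14979) = 12797 - 39327 = -26530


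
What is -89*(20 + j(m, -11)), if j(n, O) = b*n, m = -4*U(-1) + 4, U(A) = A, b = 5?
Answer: -5340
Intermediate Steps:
m = 8 (m = -4*(-1) + 4 = 4 + 4 = 8)
j(n, O) = 5*n
-89*(20 + j(m, -11)) = -89*(20 + 5*8) = -89*(20 + 40) = -89*60 = -5340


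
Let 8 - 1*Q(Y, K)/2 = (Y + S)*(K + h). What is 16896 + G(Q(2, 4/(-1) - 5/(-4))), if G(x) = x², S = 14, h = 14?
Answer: 135232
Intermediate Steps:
Q(Y, K) = 16 - 2*(14 + K)*(14 + Y) (Q(Y, K) = 16 - 2*(Y + 14)*(K + 14) = 16 - 2*(14 + Y)*(14 + K) = 16 - 2*(14 + K)*(14 + Y))
16896 + G(Q(2, 4/(-1) - 5/(-4))) = 16896 + (-376 - 28*(4/(-1) - 5/(-4)) - 28*2 - 2*(4/(-1) - 5/(-4))*2)² = 16896 + (-376 - 28*(4*(-1) - 5*(-¼)) - 56 - 2*(4*(-1) - 5*(-¼))*2)² = 16896 + (-376 - 28*(-4 + 5/4) - 56 - 2*(-4 + 5/4)*2)² = 16896 + (-376 - 28*(-11/4) - 56 - 2*(-11/4)*2)² = 16896 + (-376 + 77 - 56 + 11)² = 16896 + (-344)² = 16896 + 118336 = 135232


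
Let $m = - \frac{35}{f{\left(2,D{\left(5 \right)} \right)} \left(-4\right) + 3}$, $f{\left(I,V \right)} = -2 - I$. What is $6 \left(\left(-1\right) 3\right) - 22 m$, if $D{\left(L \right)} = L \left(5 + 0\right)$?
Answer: $\frac{428}{19} \approx 22.526$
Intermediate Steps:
$D{\left(L \right)} = 5 L$ ($D{\left(L \right)} = L 5 = 5 L$)
$m = - \frac{35}{19}$ ($m = - \frac{35}{\left(-2 - 2\right) \left(-4\right) + 3} = - \frac{35}{\left(-4\right) \left(-4\right) + 3} = - \frac{35}{16 + 3} = - \frac{35}{19} \approx -1.8421$)
$6 \left(\left(-1\right) 3\right) - 22 m = 6 \left(\left(-1\right) 3\right) - - \frac{770}{19} = 6 \left(-3\right) + \frac{770}{19} = -18 + \frac{770}{19} = \frac{428}{19}$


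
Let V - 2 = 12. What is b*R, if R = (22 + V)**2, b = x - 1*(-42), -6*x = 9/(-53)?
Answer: 2886840/53 ≈ 54469.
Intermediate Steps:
x = 3/106 (x = -3/(2*(-53)) = -3*(-1)/(2*53) = -1/6*(-9/53) = 3/106 ≈ 0.028302)
V = 14 (V = 2 + 12 = 14)
b = 4455/106 (b = 3/106 - 1*(-42) = 3/106 + 42 = 4455/106 ≈ 42.028)
R = 1296 (R = (22 + 14)**2 = 36**2 = 1296)
b*R = (4455/106)*1296 = 2886840/53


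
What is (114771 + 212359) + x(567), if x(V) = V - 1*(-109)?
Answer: 327806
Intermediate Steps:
x(V) = 109 + V (x(V) = V + 109 = 109 + V)
(114771 + 212359) + x(567) = (114771 + 212359) + (109 + 567) = 327130 + 676 = 327806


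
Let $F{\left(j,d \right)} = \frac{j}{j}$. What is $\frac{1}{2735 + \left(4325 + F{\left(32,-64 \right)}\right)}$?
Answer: $\frac{1}{7061} \approx 0.00014162$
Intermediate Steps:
$F{\left(j,d \right)} = 1$
$\frac{1}{2735 + \left(4325 + F{\left(32,-64 \right)}\right)} = \frac{1}{2735 + \left(4325 + 1\right)} = \frac{1}{2735 + 4326} = \frac{1}{7061}$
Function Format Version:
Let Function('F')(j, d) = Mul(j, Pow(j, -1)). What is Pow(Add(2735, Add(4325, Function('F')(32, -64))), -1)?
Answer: Rational(1, 7061) ≈ 0.00014162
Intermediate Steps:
Function('F')(j, d) = 1
Pow(Add(2735, Add(4325, Function('F')(32, -64))), -1) = Pow(Add(2735, Add(4325, 1)), -1) = Pow(Add(2735, 4326), -1) = Pow(7061, -1) = Rational(1, 7061)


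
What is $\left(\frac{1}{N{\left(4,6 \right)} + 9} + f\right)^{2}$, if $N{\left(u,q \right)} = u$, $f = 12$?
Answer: $\frac{24649}{169} \approx 145.85$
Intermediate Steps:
$\left(\frac{1}{N{\left(4,6 \right)} + 9} + f\right)^{2} = \left(\frac{1}{4 + 9} + 12\right)^{2} = \left(\frac{1}{13} + 12\right)^{2} = \left(\frac{157}{13}\right)^{2} = \frac{24649}{169}$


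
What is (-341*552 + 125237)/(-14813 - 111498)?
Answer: 62995/126311 ≈ 0.49873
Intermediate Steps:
(-341*552 + 125237)/(-14813 - 111498) = (-188232 + 125237)/(-126311) = -62995*(-1/126311) = 62995/126311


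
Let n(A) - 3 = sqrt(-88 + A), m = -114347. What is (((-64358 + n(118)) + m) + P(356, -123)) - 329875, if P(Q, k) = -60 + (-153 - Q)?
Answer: -509146 + sqrt(30) ≈ -5.0914e+5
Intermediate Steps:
P(Q, k) = -213 - Q
n(A) = 3 + sqrt(-88 + A)
(((-64358 + n(118)) + m) + P(356, -123)) - 329875 = (((-64358 + (3 + sqrt(-88 + 118))) - 114347) + (-213 - 1*356)) - 329875 = (((-64358 + (3 + sqrt(30))) - 114347) + (-213 - 356)) - 329875 = (((-64355 + sqrt(30)) - 114347) - 569) - 329875 = ((-178702 + sqrt(30)) - 569) - 329875 = (-179271 + sqrt(30)) - 329875 = -509146 + sqrt(30)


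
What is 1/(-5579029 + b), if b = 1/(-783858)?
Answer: -783858/4373166513883 ≈ -1.7924e-7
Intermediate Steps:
b = -1/783858 ≈ -1.2757e-6
1/(-5579029 + b) = 1/(-5579029 - 1/783858) = 1/(-4373166513883/783858) = -783858/4373166513883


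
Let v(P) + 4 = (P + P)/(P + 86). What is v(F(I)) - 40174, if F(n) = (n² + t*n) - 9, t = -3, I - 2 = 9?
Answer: -6629212/165 ≈ -40177.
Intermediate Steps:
I = 11 (I = 2 + 9 = 11)
F(n) = -9 + n² - 3*n (F(n) = (n² - 3*n) - 9 = -9 + n² - 3*n)
v(P) = -4 + 2*P/(86 + P) (v(P) = -4 + (P + P)/(P + 86) = -4 + (2*P)/(86 + P) = -4 + 2*P/(86 + P))
v(F(I)) - 40174 = 2*(-172 - (-9 + 11² - 3*11))/(86 + (-9 + 11² - 3*11)) - 40174 = 2*(-172 - (-9 + 121 - 33))/(86 + (-9 + 121 - 33)) - 40174 = 2*(-172 - 1*79)/(86 + 79) - 40174 = 2*(-172 - 79)/165 - 40174 = 2*(1/165)*(-251) - 40174 = -502/165 - 40174 = -6629212/165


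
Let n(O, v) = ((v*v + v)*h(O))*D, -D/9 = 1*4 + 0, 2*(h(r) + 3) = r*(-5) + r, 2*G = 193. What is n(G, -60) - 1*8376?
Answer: 24969864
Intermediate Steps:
G = 193/2 (G = (1/2)*193 = 193/2 ≈ 96.500)
h(r) = -3 - 2*r (h(r) = -3 + (r*(-5) + r)/2 = -3 + (-5*r + r)/2 = -3 + (-4*r)/2 = -3 - 2*r)
D = -36 (D = -9*(1*4 + 0) = -9*(4 + 0) = -9*4 = -36)
n(O, v) = -36*(-3 - 2*O)*(v + v**2) (n(O, v) = ((v*v + v)*(-3 - 2*O))*(-36) = ((v**2 + v)*(-3 - 2*O))*(-36) = ((v + v**2)*(-3 - 2*O))*(-36) = ((-3 - 2*O)*(v + v**2))*(-36) = -36*(-3 - 2*O)*(v + v**2))
n(G, -60) - 1*8376 = 36*(-60)*(1 - 60)*(3 + 2*(193/2)) - 1*8376 = 36*(-60)*(-59)*(3 + 193) - 8376 = 36*(-60)*(-59)*196 - 8376 = 24978240 - 8376 = 24969864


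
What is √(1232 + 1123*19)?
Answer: √22569 ≈ 150.23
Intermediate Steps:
√(1232 + 1123*19) = √(1232 + 21337) = √22569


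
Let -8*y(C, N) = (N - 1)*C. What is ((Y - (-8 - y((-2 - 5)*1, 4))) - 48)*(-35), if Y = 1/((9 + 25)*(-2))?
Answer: 177975/136 ≈ 1308.6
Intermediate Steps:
Y = -1/68 (Y = -1/2/34 = (1/34)*(-1/2) = -1/68 ≈ -0.014706)
y(C, N) = -C*(-1 + N)/8 (y(C, N) = -(N - 1)*C/8 = -(-1 + N)*C/8 = -C*(-1 + N)/8)
((Y - (-8 - y((-2 - 5)*1, 4))) - 48)*(-35) = ((-1/68 - (-8 - (-2 - 5)*1*(1 - 1*4)/8)) - 48)*(-35) = ((-1/68 - (-8 - (-7*1)*(1 - 4)/8)) - 48)*(-35) = ((-1/68 - (-8 - (-7)*(-3)/8)) - 48)*(-35) = ((-1/68 - (-8 - 1*21/8)) - 48)*(-35) = ((-1/68 - (-8 - 21/8)) - 48)*(-35) = ((-1/68 - 1*(-85/8)) - 48)*(-35) = ((-1/68 + 85/8) - 48)*(-35) = (1443/136 - 48)*(-35) = -5085/136*(-35) = 177975/136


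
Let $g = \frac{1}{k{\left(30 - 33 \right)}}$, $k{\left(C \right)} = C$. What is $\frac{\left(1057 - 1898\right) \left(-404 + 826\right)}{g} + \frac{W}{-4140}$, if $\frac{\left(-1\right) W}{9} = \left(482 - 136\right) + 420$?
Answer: $\frac{244882763}{230} \approx 1.0647 \cdot 10^{6}$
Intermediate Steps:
$g = - \frac{1}{3}$ ($g = \frac{1}{30 - 33} = \frac{1}{-3} = - \frac{1}{3} \approx -0.33333$)
$W = -6894$ ($W = - 9 \left(\left(482 - 136\right) + 420\right) = - 9 \left(346 + 420\right) = \left(-9\right) 766 = -6894$)
$\frac{\left(1057 - 1898\right) \left(-404 + 826\right)}{g} + \frac{W}{-4140} = \frac{\left(1057 - 1898\right) \left(-404 + 826\right)}{- \frac{1}{3}} - \frac{6894}{-4140} = \left(-841\right) 422 \left(-3\right) - - \frac{383}{230} = \left(-354902\right) \left(-3\right) + \frac{383}{230} = 1064706 + \frac{383}{230} = \frac{244882763}{230}$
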